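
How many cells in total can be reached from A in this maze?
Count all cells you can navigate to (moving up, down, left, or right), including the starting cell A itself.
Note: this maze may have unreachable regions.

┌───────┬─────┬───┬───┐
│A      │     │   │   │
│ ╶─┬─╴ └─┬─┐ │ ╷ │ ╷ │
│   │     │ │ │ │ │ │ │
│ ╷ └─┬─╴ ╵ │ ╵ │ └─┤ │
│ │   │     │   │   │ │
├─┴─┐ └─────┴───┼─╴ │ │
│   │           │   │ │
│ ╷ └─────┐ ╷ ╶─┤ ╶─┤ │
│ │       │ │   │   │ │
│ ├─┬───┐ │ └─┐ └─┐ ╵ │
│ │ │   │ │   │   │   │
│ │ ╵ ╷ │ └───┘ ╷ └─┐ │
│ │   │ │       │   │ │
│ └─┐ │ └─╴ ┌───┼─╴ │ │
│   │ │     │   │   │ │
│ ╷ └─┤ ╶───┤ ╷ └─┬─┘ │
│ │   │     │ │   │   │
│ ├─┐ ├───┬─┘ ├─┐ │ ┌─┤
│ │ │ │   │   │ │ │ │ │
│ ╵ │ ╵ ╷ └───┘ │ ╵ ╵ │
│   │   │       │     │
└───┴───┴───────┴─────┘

Using BFS/flood-fill to find all reachable cells from A:
Maze size: 11 × 11 = 121 total cells
42 cell(s) are walled off and cannot be reached from A.
Reachable cells: 79

Reachable region (· marks reachable cells):

┌───────┬─────┬───┬───┐
│A · · ·│     │   │   │
│ ╶─┬─╴ └─┬─┐ │ ╷ │ ╷ │
│· ·│· · ·│·│ │ │ │ │ │
│ ╷ └─┬─╴ ╵ │ ╵ │ └─┤ │
│·│· ·│· · ·│   │   │ │
├─┴─┐ └─────┴───┼─╴ │ │
│· ·│· · · · · ·│   │ │
│ ╷ └─────┐ ╷ ╶─┤ ╶─┤ │
│·│· · · ·│·│· ·│   │ │
│ ├─┬───┐ │ └─┐ └─┐ ╵ │
│·│·│· ·│·│· ·│· ·│   │
│ │ ╵ ╷ │ └───┘ ╷ └─┐ │
│·│· ·│·│· · · ·│· ·│ │
│ └─┐ │ └─╴ ┌───┼─╴ │ │
│· ·│·│· · ·│   │· ·│ │
│ ╷ └─┤ ╶───┤ ╷ └─┬─┘ │
│·│· ·│· · ·│ │   │   │
│ ├─┐ ├───┬─┘ ├─┐ │ ┌─┤
│·│·│·│· ·│   │·│ │ │ │
│ ╵ │ ╵ ╷ └───┘ │ ╵ ╵ │
│· ·│· ·│· · · ·│     │
└───┴───┴───────┴─────┘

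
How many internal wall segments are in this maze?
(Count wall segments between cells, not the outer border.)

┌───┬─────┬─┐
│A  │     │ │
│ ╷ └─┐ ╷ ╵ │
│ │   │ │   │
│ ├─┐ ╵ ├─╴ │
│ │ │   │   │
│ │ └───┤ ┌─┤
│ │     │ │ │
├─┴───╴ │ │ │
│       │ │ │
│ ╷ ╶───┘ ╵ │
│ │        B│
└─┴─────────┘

Counting internal wall segments:
Total internal walls: 25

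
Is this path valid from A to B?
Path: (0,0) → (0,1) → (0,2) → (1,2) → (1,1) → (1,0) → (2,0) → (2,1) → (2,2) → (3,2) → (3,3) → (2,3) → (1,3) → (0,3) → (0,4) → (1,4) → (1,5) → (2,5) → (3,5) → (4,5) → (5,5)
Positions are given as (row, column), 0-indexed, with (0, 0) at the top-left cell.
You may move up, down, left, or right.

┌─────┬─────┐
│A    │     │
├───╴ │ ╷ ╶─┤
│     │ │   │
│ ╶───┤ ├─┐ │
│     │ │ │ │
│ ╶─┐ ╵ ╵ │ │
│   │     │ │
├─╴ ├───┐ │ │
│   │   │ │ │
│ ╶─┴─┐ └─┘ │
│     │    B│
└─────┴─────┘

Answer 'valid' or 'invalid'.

Checking path validity:
Result: All consecutive moves are passable.

valid

Correct solution:

┌─────┬─────┐
│A → ↓│↱ ↓  │
├───╴ │ ╷ ╶─┤
│↓ ← ↲│↑│↳ ↓│
│ ╶───┤ ├─┐ │
│↳ → ↓│↑│ │↓│
│ ╶─┐ ╵ ╵ │ │
│   │↳ ↑  │↓│
├─╴ ├───┐ │ │
│   │   │ │↓│
│ ╶─┴─┐ └─┘ │
│     │    B│
└─────┴─────┘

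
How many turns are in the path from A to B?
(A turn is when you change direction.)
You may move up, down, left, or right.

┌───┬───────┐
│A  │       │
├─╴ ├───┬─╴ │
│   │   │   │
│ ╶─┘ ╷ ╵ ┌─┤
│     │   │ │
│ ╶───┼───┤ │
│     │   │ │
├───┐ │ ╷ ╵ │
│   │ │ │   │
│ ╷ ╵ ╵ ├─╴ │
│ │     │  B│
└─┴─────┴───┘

Directions: right, down, left, down, down, right, right, down, down, right, up, up, right, down, right, down
Number of turns: 11

Solution:

┌───┬───────┐
│A ↓│       │
├─╴ ├───┬─╴ │
│↓ ↲│   │   │
│ ╶─┘ ╷ ╵ ┌─┤
│↓    │   │ │
│ ╶───┼───┤ │
│↳ → ↓│↱ ↓│ │
├───┐ │ ╷ ╵ │
│   │↓│↑│↳ ↓│
│ ╷ ╵ ╵ ├─╴ │
│ │  ↳ ↑│  B│
└─┴─────┴───┘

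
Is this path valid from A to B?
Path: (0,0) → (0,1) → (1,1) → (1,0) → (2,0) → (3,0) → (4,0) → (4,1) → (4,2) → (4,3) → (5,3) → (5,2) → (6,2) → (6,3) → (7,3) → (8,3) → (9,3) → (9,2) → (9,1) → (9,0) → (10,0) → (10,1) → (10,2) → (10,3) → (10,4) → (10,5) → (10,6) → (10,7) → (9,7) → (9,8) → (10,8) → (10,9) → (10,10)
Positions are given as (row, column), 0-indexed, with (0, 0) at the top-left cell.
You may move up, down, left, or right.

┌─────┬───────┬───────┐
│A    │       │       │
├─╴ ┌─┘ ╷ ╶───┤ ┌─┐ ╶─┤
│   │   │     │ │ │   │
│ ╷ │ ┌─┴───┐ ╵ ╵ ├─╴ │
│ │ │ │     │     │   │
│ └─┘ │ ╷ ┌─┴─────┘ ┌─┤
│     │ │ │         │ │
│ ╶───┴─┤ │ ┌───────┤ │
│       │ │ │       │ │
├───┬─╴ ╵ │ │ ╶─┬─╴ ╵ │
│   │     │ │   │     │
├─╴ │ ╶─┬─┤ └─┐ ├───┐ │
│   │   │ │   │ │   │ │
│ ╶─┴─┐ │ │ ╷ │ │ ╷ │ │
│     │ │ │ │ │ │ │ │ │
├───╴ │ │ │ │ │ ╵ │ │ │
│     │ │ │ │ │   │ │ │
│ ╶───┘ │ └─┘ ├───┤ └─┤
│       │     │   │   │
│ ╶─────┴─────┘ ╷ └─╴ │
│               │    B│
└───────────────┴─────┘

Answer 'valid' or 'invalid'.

Checking path validity:
Result: All consecutive moves are passable.

valid

Correct solution:

┌─────┬───────┬───────┐
│A ↓  │       │       │
├─╴ ┌─┘ ╷ ╶───┤ ┌─┐ ╶─┤
│↓ ↲│   │     │ │ │   │
│ ╷ │ ┌─┴───┐ ╵ ╵ ├─╴ │
│↓│ │ │     │     │   │
│ └─┘ │ ╷ ┌─┴─────┘ ┌─┤
│↓    │ │ │         │ │
│ ╶───┴─┤ │ ┌───────┤ │
│↳ → → ↓│ │ │       │ │
├───┬─╴ ╵ │ │ ╶─┬─╴ ╵ │
│   │↓ ↲  │ │   │     │
├─╴ │ ╶─┬─┤ └─┐ ├───┐ │
│   │↳ ↓│ │   │ │   │ │
│ ╶─┴─┐ │ │ ╷ │ │ ╷ │ │
│     │↓│ │ │ │ │ │ │ │
├───╴ │ │ │ │ │ ╵ │ │ │
│     │↓│ │ │ │   │ │ │
│ ╶───┘ │ └─┘ ├───┤ └─┤
│↓ ← ← ↲│     │↱ ↓│   │
│ ╶─────┴─────┘ ╷ └─╴ │
│↳ → → → → → → ↑│↳ → B│
└───────────────┴─────┘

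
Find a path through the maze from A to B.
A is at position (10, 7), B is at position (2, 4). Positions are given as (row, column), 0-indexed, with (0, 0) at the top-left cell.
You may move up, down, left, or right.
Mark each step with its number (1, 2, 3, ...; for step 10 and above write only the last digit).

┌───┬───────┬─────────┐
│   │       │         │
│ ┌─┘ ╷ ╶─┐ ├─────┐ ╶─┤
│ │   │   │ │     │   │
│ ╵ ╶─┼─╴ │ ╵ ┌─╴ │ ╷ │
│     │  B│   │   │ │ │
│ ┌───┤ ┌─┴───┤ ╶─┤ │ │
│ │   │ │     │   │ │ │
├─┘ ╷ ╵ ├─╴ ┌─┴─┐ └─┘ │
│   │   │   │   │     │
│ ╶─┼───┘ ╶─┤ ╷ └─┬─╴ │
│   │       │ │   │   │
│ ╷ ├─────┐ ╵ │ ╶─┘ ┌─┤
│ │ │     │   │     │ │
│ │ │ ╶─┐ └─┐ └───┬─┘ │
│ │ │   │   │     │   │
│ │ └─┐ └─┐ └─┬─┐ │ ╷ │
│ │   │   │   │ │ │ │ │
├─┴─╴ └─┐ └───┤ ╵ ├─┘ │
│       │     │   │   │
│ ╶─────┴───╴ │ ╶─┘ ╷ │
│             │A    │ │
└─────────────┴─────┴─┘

Finding the shortest path from (10, 7) to (2, 4):
Path length: 35 steps
Directions: up → right → up → up → left → left → up → up → up → right → down → down → right → right → up → right → up → left → left → up → left → up → right → up → left → left → down → left → up → up → left → left → down → right → down

Solution:

┌───┬───────┬─────────┐
│   │  2 1 0│         │
│ ┌─┘ ╷ ╶─┐ ├─────┐ ╶─┤
│ │   │3 4│9│6 5 4│   │
│ ╵ ╶─┼─╴ │ ╵ ┌─╴ │ ╷ │
│     │  B│8 7│2 3│ │ │
│ ┌───┤ ┌─┴───┤ ╶─┤ │ │
│ │   │ │     │1 0│ │ │
├─┘ ╷ ╵ ├─╴ ┌─┴─┐ └─┘ │
│   │   │   │9 0│9 8 7│
│ ╶─┼───┘ ╶─┤ ╷ └─┬─╴ │
│   │       │8│1  │5 6│
│ ╷ ├─────┐ ╵ │ ╶─┘ ┌─┤
│ │ │     │  7│2 3 4│ │
│ │ │ ╶─┐ └─┐ └───┬─┘ │
│ │ │   │   │6 5 4│   │
│ │ └─┐ └─┐ └─┬─┐ │ ╷ │
│ │   │   │   │ │3│ │ │
├─┴─╴ └─┐ └───┤ ╵ ├─┘ │
│       │     │1 2│   │
│ ╶─────┴───╴ │ ╶─┘ ╷ │
│             │A    │ │
└─────────────┴─────┴─┘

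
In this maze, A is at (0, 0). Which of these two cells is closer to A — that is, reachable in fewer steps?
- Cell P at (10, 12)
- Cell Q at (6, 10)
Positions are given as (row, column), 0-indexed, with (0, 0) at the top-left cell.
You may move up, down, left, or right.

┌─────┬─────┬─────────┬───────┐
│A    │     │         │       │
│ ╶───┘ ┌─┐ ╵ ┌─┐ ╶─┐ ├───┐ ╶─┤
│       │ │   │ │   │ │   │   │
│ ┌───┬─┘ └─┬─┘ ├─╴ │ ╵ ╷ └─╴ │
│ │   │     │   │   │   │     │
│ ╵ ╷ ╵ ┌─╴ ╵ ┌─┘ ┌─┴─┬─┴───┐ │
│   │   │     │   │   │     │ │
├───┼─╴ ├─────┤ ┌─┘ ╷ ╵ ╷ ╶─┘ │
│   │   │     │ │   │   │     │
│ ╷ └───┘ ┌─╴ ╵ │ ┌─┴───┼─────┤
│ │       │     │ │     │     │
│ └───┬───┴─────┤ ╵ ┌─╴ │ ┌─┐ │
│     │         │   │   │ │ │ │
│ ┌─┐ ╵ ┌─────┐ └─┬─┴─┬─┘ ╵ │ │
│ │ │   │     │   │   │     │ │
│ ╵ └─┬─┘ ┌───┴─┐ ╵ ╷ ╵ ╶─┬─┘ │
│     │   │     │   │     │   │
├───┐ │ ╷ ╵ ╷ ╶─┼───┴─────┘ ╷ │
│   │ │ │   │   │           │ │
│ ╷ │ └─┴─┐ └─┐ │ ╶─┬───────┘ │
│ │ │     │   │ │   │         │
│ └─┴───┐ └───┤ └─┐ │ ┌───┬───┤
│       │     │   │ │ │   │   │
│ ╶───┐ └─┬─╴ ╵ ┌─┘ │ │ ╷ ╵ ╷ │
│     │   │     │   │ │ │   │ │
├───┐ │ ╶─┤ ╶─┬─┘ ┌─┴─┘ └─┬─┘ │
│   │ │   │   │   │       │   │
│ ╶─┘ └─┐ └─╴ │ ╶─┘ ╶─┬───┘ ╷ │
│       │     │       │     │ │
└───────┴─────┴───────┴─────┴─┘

Shortest path A → P at (10, 12): 62 steps
Shortest path A → Q at (6, 10): 42 steps

Q is closer (42 steps vs 62 steps).

Path to P:

┌─────┬─────┬─────────┬───────┐
│A    │↱ → ↓│↱ → ↓    │       │
│ ╶───┘ ┌─┐ ╵ ┌─┐ ╶─┐ ├───┐ ╶─┤
│↳ → → ↑│ │↳ ↑│ │↳ ↓│ │   │   │
│ ┌───┬─┘ └─┬─┘ ├─╴ │ ╵ ╷ └─╴ │
│ │   │     │   │↓ ↲│   │     │
│ ╵ ╷ ╵ ┌─╴ ╵ ┌─┘ ┌─┴─┬─┴───┐ │
│   │   │     │↓ ↲│   │     │ │
├───┼─╴ ├─────┤ ┌─┘ ╷ ╵ ╷ ╶─┘ │
│↓ ↰│   │↓ ← ↰│↓│   │   │     │
│ ╷ └───┘ ┌─╴ ╵ │ ┌─┴───┼─────┤
│↓│↑ ← ← ↲│  ↑ ↲│ │     │↱ → ↓│
│ └───┬───┴─────┤ ╵ ┌─╴ │ ┌─┐ │
│↳ → ↓│↱ → → → ↓│   │   │↑│ │↓│
│ ┌─┐ ╵ ┌─────┐ └─┬─┴─┬─┘ ╵ │ │
│ │ │↳ ↑│     │↳ ↓│↱ ↓│↱ ↑  │↓│
│ ╵ └─┬─┘ ┌───┴─┐ ╵ ╷ ╵ ╶─┬─┘ │
│     │   │     │↳ ↑│↳ ↑  │  ↓│
├───┐ │ ╷ ╵ ╷ ╶─┼───┴─────┘ ╷ │
│   │ │ │   │   │           │↓│
│ ╷ │ └─┴─┐ └─┐ │ ╶─┬───────┘ │
│ │ │     │   │ │   │    P ← ↲│
│ └─┴───┐ └───┤ └─┐ │ ┌───┬───┤
│       │     │   │ │ │   │   │
│ ╶───┐ └─┬─╴ ╵ ┌─┘ │ │ ╷ ╵ ╷ │
│     │   │     │   │ │ │   │ │
├───┐ │ ╶─┤ ╶─┬─┘ ┌─┴─┘ └─┬─┘ │
│   │ │   │   │   │       │   │
│ ╶─┘ └─┐ └─╴ │ ╶─┘ ╶─┬───┘ ╷ │
│       │     │       │     │ │
└───────┴─────┴───────┴─────┴─┘

Path to Q:

┌─────┬─────┬─────────┬───────┐
│A    │↱ → ↓│↱ → → → ↓│       │
│ ╶───┘ ┌─┐ ╵ ┌─┐ ╶─┐ ├───┐ ╶─┤
│↳ → → ↑│ │↳ ↑│ │   │↓│↱ ↓│   │
│ ┌───┬─┘ └─┬─┘ ├─╴ │ ╵ ╷ └─╴ │
│ │   │     │   │   │↳ ↑│↳ → ↓│
│ ╵ ╷ ╵ ┌─╴ ╵ ┌─┘ ┌─┴─┬─┴───┐ │
│   │   │     │   │↓ ↰│↓ ↰  │↓│
├───┼─╴ ├─────┤ ┌─┘ ╷ ╵ ╷ ╶─┘ │
│   │   │     │ │↓ ↲│↑ ↲│↑ ← ↲│
│ ╷ └───┘ ┌─╴ ╵ │ ┌─┴───┼─────┤
│ │       │     │↓│↱ → ↓│     │
│ └───┬───┴─────┤ ╵ ┌─╴ │ ┌─┐ │
│     │         │↳ ↑│Q ↲│ │ │ │
│ ┌─┐ ╵ ┌─────┐ └─┬─┴─┬─┘ ╵ │ │
│ │ │   │     │   │   │     │ │
│ ╵ └─┬─┘ ┌───┴─┐ ╵ ╷ ╵ ╶─┬─┘ │
│     │   │     │   │     │   │
├───┐ │ ╷ ╵ ╷ ╶─┼───┴─────┘ ╷ │
│   │ │ │   │   │           │ │
│ ╷ │ └─┴─┐ └─┐ │ ╶─┬───────┘ │
│ │ │     │   │ │   │         │
│ └─┴───┐ └───┤ └─┐ │ ┌───┬───┤
│       │     │   │ │ │   │   │
│ ╶───┐ └─┬─╴ ╵ ┌─┘ │ │ ╷ ╵ ╷ │
│     │   │     │   │ │ │   │ │
├───┐ │ ╶─┤ ╶─┬─┘ ┌─┴─┘ └─┬─┘ │
│   │ │   │   │   │       │   │
│ ╶─┘ └─┐ └─╴ │ ╶─┘ ╶─┬───┘ ╷ │
│       │     │       │     │ │
└───────┴─────┴───────┴─────┴─┘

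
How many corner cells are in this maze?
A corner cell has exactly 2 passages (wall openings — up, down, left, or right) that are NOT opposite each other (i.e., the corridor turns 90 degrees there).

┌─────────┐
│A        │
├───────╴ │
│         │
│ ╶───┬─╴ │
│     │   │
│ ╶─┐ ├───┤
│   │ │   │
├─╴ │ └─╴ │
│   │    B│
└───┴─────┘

Counting corner cells (2 non-opposite passages):
Total corners: 10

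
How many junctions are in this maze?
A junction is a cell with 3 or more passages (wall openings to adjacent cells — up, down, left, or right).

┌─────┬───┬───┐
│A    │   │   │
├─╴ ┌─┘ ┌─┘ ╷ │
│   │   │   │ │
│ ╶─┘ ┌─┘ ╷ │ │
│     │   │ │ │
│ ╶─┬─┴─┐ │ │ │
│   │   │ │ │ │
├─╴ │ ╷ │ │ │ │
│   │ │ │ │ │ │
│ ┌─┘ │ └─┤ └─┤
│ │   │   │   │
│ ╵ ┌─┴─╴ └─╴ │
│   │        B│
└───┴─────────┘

Checking each cell for number of passages:

Junctions found (3+ passages):
  (0, 1): 3 passages
  (1, 5): 3 passages
  (2, 0): 3 passages
  (2, 4): 3 passages
  (6, 4): 3 passages
Total junctions: 5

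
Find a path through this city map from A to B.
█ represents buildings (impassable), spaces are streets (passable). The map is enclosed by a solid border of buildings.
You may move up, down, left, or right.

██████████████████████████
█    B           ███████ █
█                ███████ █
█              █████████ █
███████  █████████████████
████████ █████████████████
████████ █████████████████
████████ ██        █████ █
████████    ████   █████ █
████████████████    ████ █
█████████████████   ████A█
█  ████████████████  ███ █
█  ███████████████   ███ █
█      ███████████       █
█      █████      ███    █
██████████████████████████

Finding the shortest path from A to B:
Movement: cardinal only
Path length: 36 steps
Directions: down → down → down → left → left → left → left → up → up → left → up → up → left → up → up → left → left → left → left → left → left → left → down → left → left → left → up → up → up → up → up → up → up → left → left → left

Solution:

██████████████████████████
█    B←←↰        ███████ █
█       ↑        ███████ █
█       ↑      █████████ █
███████ ↑█████████████████
████████↑█████████████████
████████↑█████████████████
████████↑██↓←←←←←←↰█████ █
████████↑←←↲████  ↑█████ █
████████████████  ↑↰████ █
█████████████████  ↑████A█
█  ████████████████↑↰███↓█
█  ███████████████  ↑███↓█
█      ███████████  ↑←←←↲█
█      █████      ███    █
██████████████████████████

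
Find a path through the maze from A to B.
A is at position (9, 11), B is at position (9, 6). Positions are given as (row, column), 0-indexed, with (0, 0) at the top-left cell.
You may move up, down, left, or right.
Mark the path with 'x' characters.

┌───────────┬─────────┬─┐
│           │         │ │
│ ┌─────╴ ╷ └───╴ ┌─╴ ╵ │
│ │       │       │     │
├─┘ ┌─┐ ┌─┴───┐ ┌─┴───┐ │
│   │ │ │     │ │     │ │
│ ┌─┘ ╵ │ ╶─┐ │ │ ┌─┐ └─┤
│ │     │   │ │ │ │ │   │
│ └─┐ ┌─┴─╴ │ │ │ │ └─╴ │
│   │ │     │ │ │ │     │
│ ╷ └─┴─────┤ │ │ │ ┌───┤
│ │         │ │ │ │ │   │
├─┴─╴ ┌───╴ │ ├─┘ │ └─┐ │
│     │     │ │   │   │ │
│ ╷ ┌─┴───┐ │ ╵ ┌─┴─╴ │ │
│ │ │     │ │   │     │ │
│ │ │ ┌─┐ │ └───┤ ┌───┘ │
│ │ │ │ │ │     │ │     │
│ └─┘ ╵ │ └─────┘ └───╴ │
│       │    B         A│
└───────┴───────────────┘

Finding the shortest path from (9, 11) to (9, 6):
Path length: 5 steps
Directions: left → left → left → left → left

Solution:

┌───────────┬─────────┬─┐
│           │         │ │
│ ┌─────╴ ╷ └───╴ ┌─╴ ╵ │
│ │       │       │     │
├─┘ ┌─┐ ┌─┴───┐ ┌─┴───┐ │
│   │ │ │     │ │     │ │
│ ┌─┘ ╵ │ ╶─┐ │ │ ┌─┐ └─┤
│ │     │   │ │ │ │ │   │
│ └─┐ ┌─┴─╴ │ │ │ │ └─╴ │
│   │ │     │ │ │ │     │
│ ╷ └─┴─────┤ │ │ │ ┌───┤
│ │         │ │ │ │ │   │
├─┴─╴ ┌───╴ │ ├─┘ │ └─┐ │
│     │     │ │   │   │ │
│ ╷ ┌─┴───┐ │ ╵ ┌─┴─╴ │ │
│ │ │     │ │   │     │ │
│ │ │ ┌─┐ │ └───┤ ┌───┘ │
│ │ │ │ │ │     │ │     │
│ └─┘ ╵ │ └─────┘ └───╴ │
│       │    B x x x x A│
└───────┴───────────────┘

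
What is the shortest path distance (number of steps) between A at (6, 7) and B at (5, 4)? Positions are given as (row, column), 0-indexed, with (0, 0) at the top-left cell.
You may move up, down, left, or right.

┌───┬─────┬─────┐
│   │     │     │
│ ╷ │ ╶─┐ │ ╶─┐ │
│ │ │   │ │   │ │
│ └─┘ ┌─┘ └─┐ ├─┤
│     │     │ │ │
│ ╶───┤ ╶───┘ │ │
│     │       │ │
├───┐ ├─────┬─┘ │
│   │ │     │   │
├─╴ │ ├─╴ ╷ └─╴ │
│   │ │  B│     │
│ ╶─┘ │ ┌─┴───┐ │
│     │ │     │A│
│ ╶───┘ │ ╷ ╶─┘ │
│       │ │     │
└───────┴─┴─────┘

Finding path from (6, 7) to (5, 4):
Path: (6,7) → (5,7) → (5,6) → (5,5) → (4,5) → (4,4) → (5,4)
Distance: 6 steps

Solution:

┌───┬─────┬─────┐
│   │     │     │
│ ╷ │ ╶─┐ │ ╶─┐ │
│ │ │   │ │   │ │
│ └─┘ ┌─┘ └─┐ ├─┤
│     │     │ │ │
│ ╶───┤ ╶───┘ │ │
│     │       │ │
├───┐ ├─────┬─┘ │
│   │ │  ↓ ↰│   │
├─╴ │ ├─╴ ╷ └─╴ │
│   │ │  B│↑ ← ↰│
│ ╶─┘ │ ┌─┴───┐ │
│     │ │     │A│
│ ╶───┘ │ ╷ ╶─┘ │
│       │ │     │
└───────┴─┴─────┘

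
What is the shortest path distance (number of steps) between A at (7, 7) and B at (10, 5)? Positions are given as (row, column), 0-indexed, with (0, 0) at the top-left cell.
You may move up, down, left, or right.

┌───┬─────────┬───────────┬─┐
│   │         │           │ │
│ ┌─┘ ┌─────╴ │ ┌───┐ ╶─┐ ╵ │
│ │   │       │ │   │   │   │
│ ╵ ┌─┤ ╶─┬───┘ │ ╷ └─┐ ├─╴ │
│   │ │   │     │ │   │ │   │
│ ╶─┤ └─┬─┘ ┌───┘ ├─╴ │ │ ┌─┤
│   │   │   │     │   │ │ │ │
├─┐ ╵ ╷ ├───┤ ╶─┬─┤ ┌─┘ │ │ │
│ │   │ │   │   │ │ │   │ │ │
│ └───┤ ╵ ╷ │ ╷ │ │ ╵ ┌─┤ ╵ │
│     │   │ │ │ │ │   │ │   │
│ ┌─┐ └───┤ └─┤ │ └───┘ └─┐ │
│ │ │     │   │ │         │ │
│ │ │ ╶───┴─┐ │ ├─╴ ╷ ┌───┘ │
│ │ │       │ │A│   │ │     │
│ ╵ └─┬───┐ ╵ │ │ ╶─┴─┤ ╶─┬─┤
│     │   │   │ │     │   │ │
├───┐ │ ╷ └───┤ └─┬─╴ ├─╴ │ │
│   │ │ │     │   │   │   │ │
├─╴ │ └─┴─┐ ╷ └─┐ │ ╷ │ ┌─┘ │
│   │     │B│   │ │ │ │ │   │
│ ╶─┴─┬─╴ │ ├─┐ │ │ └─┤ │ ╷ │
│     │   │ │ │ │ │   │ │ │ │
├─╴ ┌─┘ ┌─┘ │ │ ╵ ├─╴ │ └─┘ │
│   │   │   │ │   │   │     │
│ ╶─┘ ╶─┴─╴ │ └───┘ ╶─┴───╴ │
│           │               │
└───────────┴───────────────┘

Finding path from (7, 7) to (10, 5):
Path: (7,7) → (8,7) → (9,7) → (9,8) → (10,8) → (11,8) → (12,8) → (12,7) → (11,7) → (10,7) → (10,6) → (9,6) → (9,5) → (10,5)
Distance: 13 steps

Solution:

┌───┬─────────┬───────────┬─┐
│   │         │           │ │
│ ┌─┘ ┌─────╴ │ ┌───┐ ╶─┐ ╵ │
│ │   │       │ │   │   │   │
│ ╵ ┌─┤ ╶─┬───┘ │ ╷ └─┐ ├─╴ │
│   │ │   │     │ │   │ │   │
│ ╶─┤ └─┬─┘ ┌───┘ ├─╴ │ │ ┌─┤
│   │   │   │     │   │ │ │ │
├─┐ ╵ ╷ ├───┤ ╶─┬─┤ ┌─┘ │ │ │
│ │   │ │   │   │ │ │   │ │ │
│ └───┤ ╵ ╷ │ ╷ │ │ ╵ ┌─┤ ╵ │
│     │   │ │ │ │ │   │ │   │
│ ┌─┐ └───┤ └─┤ │ └───┘ └─┐ │
│ │ │     │   │ │         │ │
│ │ │ ╶───┴─┐ │ ├─╴ ╷ ┌───┘ │
│ │ │       │ │A│   │ │     │
│ ╵ └─┬───┐ ╵ │ │ ╶─┴─┤ ╶─┬─┤
│     │   │   │↓│     │   │ │
├───┐ │ ╷ └───┤ └─┬─╴ ├─╴ │ │
│   │ │ │  ↓ ↰│↳ ↓│   │   │ │
├─╴ │ └─┴─┐ ╷ └─┐ │ ╷ │ ┌─┘ │
│   │     │B│↑ ↰│↓│ │ │ │   │
│ ╶─┴─┬─╴ │ ├─┐ │ │ └─┤ │ ╷ │
│     │   │ │ │↑│↓│   │ │ │ │
├─╴ ┌─┘ ┌─┘ │ │ ╵ ├─╴ │ └─┘ │
│   │   │   │ │↑ ↲│   │     │
│ ╶─┘ ╶─┴─╴ │ └───┘ ╶─┴───╴ │
│           │               │
└───────────┴───────────────┘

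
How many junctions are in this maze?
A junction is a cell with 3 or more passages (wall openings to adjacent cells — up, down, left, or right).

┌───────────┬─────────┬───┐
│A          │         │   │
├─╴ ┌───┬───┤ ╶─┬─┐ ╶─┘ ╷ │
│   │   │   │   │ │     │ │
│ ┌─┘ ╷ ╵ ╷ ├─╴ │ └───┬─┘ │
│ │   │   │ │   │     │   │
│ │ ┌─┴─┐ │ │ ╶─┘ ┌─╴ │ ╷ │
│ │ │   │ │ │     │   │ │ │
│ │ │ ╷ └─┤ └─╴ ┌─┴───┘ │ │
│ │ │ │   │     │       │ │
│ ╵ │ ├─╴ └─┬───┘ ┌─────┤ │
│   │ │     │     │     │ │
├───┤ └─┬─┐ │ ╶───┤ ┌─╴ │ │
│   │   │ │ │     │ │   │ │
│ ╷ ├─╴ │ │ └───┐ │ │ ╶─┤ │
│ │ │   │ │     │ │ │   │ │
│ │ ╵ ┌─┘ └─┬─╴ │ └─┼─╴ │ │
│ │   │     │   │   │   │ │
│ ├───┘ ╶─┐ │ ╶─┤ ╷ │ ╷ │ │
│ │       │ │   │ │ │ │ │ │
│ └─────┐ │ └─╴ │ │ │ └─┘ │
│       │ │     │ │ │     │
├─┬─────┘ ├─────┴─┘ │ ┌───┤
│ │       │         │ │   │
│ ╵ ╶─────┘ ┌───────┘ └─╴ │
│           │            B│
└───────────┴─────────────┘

Checking each cell for number of passages:

Junctions found (3+ passages):
  (0, 1): 3 passages
  (0, 9): 3 passages
  (2, 4): 3 passages
  (2, 8): 3 passages
  (2, 12): 3 passages
  (3, 7): 3 passages
  (5, 4): 3 passages
  (8, 4): 3 passages
  (8, 8): 3 passages
  (8, 11): 3 passages
  (9, 3): 3 passages
  (10, 10): 3 passages
  (12, 1): 3 passages
  (12, 10): 3 passages
Total junctions: 14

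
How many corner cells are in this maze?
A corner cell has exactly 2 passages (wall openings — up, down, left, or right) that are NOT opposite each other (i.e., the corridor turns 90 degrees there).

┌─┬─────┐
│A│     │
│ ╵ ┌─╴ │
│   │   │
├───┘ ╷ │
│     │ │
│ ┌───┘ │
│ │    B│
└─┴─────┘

Counting corner cells (2 non-opposite passages):
Total corners: 8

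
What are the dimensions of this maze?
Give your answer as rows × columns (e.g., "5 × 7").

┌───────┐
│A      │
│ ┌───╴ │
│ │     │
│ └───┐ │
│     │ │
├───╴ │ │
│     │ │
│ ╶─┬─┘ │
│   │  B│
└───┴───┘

Counting the maze dimensions:
Rows (vertical): 5
Columns (horizontal): 4
Dimensions: 5 × 4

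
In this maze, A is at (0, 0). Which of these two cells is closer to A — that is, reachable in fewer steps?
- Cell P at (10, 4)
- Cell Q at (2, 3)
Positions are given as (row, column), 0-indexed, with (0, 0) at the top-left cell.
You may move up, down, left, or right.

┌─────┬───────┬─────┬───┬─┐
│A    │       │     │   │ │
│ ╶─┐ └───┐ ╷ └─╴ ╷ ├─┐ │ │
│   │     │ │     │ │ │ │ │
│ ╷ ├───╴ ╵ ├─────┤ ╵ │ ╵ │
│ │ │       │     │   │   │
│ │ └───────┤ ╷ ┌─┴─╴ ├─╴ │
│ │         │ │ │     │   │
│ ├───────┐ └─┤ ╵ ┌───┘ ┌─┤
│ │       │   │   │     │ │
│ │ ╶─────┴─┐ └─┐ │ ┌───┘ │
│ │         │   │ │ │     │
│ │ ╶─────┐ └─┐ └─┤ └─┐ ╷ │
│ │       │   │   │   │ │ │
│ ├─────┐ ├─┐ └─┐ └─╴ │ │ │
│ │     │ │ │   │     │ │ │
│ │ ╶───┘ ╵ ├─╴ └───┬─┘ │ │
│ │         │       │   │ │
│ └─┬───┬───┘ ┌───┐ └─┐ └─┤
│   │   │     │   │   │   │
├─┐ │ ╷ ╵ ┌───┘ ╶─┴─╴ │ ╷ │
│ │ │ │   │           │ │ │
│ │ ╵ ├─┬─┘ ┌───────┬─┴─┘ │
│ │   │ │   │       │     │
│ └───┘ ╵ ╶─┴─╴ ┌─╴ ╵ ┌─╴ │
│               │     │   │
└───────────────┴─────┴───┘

Shortest path A → P at (10, 4): 18 steps
Shortest path A → Q at (2, 3): 7 steps

Q is closer (7 steps vs 18 steps).

Path to P:

┌─────┬───────┬─────┬───┬─┐
│A    │       │     │   │ │
│ ╶─┐ └───┐ ╷ └─╴ ╷ ├─┐ │ │
│↓  │     │ │     │ │ │ │ │
│ ╷ ├───╴ ╵ ├─────┤ ╵ │ ╵ │
│↓│ │       │     │   │   │
│ │ └───────┤ ╷ ┌─┴─╴ ├─╴ │
│↓│         │ │ │     │   │
│ ├───────┐ └─┤ ╵ ┌───┘ ┌─┤
│↓│       │   │   │     │ │
│ │ ╶─────┴─┐ └─┐ │ ┌───┘ │
│↓│         │   │ │ │     │
│ │ ╶─────┐ └─┐ └─┤ └─┐ ╷ │
│↓│       │   │   │   │ │ │
│ ├─────┐ ├─┐ └─┐ └─╴ │ │ │
│↓│     │ │ │   │     │ │ │
│ │ ╶───┘ ╵ ├─╴ └───┬─┘ │ │
│↓│         │       │   │ │
│ └─┬───┬───┘ ┌───┐ └─┐ └─┤
│↳ ↓│↱ ↓│     │   │   │   │
├─┐ │ ╷ ╵ ┌───┘ ╶─┴─╴ │ ╷ │
│ │↓│↑│↳ P│           │ │ │
│ │ ╵ ├─┬─┘ ┌───────┬─┴─┘ │
│ │↳ ↑│ │   │       │     │
│ └───┘ ╵ ╶─┴─╴ ┌─╴ ╵ ┌─╴ │
│               │     │   │
└───────────────┴─────┴───┘

Path to Q:

┌─────┬───────┬─────┬───┬─┐
│A → ↓│       │     │   │ │
│ ╶─┐ └───┐ ╷ └─╴ ╷ ├─┐ │ │
│   │↳ → ↓│ │     │ │ │ │ │
│ ╷ ├───╴ ╵ ├─────┤ ╵ │ ╵ │
│ │ │  Q ↲  │     │   │   │
│ │ └───────┤ ╷ ┌─┴─╴ ├─╴ │
│ │         │ │ │     │   │
│ ├───────┐ └─┤ ╵ ┌───┘ ┌─┤
│ │       │   │   │     │ │
│ │ ╶─────┴─┐ └─┐ │ ┌───┘ │
│ │         │   │ │ │     │
│ │ ╶─────┐ └─┐ └─┤ └─┐ ╷ │
│ │       │   │   │   │ │ │
│ ├─────┐ ├─┐ └─┐ └─╴ │ │ │
│ │     │ │ │   │     │ │ │
│ │ ╶───┘ ╵ ├─╴ └───┬─┘ │ │
│ │         │       │   │ │
│ └─┬───┬───┘ ┌───┐ └─┐ └─┤
│   │   │     │   │   │   │
├─┐ │ ╷ ╵ ┌───┘ ╶─┴─╴ │ ╷ │
│ │ │ │   │           │ │ │
│ │ ╵ ├─┬─┘ ┌───────┬─┴─┘ │
│ │   │ │   │       │     │
│ └───┘ ╵ ╶─┴─╴ ┌─╴ ╵ ┌─╴ │
│               │     │   │
└───────────────┴─────┴───┘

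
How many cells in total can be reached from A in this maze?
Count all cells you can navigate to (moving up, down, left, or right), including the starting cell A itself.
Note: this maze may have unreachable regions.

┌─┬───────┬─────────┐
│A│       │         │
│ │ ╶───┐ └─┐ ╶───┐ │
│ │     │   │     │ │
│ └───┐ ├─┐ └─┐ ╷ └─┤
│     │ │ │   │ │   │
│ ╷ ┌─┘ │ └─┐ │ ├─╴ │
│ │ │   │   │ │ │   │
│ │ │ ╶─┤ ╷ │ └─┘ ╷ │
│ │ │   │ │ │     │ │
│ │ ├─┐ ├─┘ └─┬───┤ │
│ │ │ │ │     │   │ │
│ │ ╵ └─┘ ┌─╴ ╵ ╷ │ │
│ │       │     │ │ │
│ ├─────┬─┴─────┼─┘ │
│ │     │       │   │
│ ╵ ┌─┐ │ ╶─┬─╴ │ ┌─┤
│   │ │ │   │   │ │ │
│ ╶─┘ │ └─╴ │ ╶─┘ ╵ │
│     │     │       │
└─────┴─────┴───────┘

Using BFS/flood-fill to find all reachable cells from A:
Maze size: 10 × 10 = 100 total cells
All cells are reachable — the maze is fully connected.
Reachable cells: 100

Reachable region (· marks reachable cells):

┌─┬───────┬─────────┐
│A│· · · ·│· · · · ·│
│ │ ╶───┐ └─┐ ╶───┐ │
│·│· · ·│· ·│· · ·│·│
│ └───┐ ├─┐ └─┐ ╷ └─┤
│· · ·│·│·│· ·│·│· ·│
│ ╷ ┌─┘ │ └─┐ │ ├─╴ │
│·│·│· ·│· ·│·│·│· ·│
│ │ │ ╶─┤ ╷ │ └─┘ ╷ │
│·│·│· ·│·│·│· · ·│·│
│ │ ├─┐ ├─┘ └─┬───┤ │
│·│·│·│·│· · ·│· ·│·│
│ │ ╵ └─┘ ┌─╴ ╵ ╷ │ │
│·│· · · ·│· · ·│·│·│
│ ├─────┬─┴─────┼─┘ │
│·│· · ·│· · · ·│· ·│
│ ╵ ┌─┐ │ ╶─┬─╴ │ ┌─┤
│· ·│·│·│· ·│· ·│·│·│
│ ╶─┘ │ └─╴ │ ╶─┘ ╵ │
│· · ·│· · ·│· · · ·│
└─────┴─────┴───────┘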